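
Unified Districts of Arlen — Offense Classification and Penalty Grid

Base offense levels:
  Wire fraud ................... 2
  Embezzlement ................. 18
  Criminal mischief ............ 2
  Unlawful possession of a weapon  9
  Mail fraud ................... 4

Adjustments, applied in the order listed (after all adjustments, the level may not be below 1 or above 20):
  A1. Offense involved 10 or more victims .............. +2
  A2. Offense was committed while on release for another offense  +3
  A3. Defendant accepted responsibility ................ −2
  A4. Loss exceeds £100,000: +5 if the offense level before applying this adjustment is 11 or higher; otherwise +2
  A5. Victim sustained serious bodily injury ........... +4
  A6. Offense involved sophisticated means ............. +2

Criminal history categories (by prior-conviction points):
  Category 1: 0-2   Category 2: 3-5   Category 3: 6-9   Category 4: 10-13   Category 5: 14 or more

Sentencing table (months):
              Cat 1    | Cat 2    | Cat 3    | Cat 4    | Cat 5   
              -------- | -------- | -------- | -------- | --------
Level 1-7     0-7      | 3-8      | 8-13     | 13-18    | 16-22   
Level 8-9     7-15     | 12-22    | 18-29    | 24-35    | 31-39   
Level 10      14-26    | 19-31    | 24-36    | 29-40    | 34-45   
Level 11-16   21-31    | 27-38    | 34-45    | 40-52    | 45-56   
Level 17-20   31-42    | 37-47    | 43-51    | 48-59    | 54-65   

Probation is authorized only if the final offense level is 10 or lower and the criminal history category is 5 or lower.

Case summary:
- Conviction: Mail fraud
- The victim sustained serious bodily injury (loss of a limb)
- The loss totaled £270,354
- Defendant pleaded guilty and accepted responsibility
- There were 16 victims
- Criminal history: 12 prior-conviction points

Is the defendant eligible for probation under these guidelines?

Yes

Base offense level for mail fraud: 4.
A1 applies: 4 + 2 = 6.
A3 applies: 6 − 2 = 4.
A4 applies (level before this adjustment is 4 < 11, so +2): 4 + 2 = 6.
A5 applies: 6 + 4 = 10.
A6 does not apply.
Final offense level: 10.
Criminal history: 12 prior points → Category 4 (10-13).
Level 10 falls in the 10 band.
Grid: Level 10 × Category 4 = 29-40 months.
Probation check: level 10 ≤ 10 and category 4 ≤ 5 → eligible.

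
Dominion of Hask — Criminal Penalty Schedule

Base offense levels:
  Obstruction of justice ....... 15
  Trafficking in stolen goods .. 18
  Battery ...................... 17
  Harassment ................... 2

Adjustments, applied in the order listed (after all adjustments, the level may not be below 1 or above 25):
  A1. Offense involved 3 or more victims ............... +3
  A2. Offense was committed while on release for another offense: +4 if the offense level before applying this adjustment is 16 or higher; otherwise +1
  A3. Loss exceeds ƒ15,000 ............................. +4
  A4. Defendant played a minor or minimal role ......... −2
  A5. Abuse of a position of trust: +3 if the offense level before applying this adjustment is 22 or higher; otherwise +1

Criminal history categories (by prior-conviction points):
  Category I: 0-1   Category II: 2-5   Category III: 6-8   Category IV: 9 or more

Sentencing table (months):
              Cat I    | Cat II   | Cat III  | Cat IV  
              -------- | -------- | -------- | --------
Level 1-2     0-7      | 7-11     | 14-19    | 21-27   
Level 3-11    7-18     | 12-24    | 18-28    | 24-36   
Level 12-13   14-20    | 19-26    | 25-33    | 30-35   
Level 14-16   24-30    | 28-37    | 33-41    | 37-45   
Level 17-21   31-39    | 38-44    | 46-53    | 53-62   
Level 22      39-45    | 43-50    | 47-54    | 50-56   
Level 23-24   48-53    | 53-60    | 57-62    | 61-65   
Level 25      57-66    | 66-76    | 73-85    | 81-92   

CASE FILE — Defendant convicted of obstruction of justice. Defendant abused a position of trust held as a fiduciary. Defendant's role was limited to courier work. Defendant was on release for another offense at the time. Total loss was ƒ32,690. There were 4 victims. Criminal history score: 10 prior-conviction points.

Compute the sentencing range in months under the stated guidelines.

81-92 months

Base offense level for obstruction of justice: 15.
A1 applies: 15 + 3 = 18.
A2 applies (level before this adjustment is 18 ≥ 16, so +4): 18 + 4 = 22.
A3 applies: 22 + 4 = 26.
A4 applies: 26 − 2 = 24.
A5 applies (level before this adjustment is 24 ≥ 22, so +3): 24 + 3 = 27.
Level 27 exceeds the maximum of 25; capped at 25.
Final offense level: 25.
Criminal history: 10 prior points → Category IV (9+).
Level 25 falls in the 25 band.
Grid: Level 25 × Category IV = 81-92 months.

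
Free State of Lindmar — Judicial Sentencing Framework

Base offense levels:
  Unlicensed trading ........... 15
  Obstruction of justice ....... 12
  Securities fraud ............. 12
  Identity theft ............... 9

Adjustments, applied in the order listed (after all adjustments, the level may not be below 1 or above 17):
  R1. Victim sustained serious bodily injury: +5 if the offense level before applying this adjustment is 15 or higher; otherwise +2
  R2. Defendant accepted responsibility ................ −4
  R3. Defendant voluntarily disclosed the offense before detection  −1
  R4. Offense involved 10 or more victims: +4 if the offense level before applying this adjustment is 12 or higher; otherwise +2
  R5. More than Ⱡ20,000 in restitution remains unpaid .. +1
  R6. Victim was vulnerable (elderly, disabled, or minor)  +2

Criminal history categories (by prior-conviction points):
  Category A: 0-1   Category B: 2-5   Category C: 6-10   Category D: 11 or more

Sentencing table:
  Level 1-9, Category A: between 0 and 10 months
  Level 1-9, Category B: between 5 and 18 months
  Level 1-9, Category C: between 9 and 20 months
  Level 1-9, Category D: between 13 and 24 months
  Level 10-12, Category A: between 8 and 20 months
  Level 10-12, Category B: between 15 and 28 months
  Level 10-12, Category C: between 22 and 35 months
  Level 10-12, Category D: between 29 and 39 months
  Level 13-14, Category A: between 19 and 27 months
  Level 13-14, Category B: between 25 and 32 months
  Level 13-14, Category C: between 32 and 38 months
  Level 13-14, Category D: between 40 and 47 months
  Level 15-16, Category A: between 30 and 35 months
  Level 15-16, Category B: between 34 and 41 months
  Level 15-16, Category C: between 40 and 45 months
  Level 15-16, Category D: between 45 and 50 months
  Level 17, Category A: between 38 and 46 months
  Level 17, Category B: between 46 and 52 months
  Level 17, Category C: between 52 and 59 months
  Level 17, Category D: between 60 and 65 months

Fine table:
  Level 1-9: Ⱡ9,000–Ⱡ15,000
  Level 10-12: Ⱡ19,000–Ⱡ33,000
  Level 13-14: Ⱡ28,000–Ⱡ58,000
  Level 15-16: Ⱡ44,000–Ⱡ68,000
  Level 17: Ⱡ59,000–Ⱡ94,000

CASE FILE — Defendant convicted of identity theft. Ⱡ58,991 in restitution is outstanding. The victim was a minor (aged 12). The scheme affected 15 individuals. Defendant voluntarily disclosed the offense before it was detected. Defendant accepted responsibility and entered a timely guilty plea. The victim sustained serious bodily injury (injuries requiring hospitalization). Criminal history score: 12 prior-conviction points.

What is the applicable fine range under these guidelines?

Ⱡ19,000–Ⱡ33,000

Base offense level for identity theft: 9.
R1 applies (level before this adjustment is 9 < 15, so +2): 9 + 2 = 11.
R2 applies: 11 − 4 = 7.
R3 applies: 7 − 1 = 6.
R4 applies (level before this adjustment is 6 < 12, so +2): 6 + 2 = 8.
R5 applies: 8 + 1 = 9.
R6 applies: 9 + 2 = 11.
Final offense level: 11.
Level 11 falls in the 10-12 band.
Fine table: Level 10-12 → Ⱡ19,000–Ⱡ33,000.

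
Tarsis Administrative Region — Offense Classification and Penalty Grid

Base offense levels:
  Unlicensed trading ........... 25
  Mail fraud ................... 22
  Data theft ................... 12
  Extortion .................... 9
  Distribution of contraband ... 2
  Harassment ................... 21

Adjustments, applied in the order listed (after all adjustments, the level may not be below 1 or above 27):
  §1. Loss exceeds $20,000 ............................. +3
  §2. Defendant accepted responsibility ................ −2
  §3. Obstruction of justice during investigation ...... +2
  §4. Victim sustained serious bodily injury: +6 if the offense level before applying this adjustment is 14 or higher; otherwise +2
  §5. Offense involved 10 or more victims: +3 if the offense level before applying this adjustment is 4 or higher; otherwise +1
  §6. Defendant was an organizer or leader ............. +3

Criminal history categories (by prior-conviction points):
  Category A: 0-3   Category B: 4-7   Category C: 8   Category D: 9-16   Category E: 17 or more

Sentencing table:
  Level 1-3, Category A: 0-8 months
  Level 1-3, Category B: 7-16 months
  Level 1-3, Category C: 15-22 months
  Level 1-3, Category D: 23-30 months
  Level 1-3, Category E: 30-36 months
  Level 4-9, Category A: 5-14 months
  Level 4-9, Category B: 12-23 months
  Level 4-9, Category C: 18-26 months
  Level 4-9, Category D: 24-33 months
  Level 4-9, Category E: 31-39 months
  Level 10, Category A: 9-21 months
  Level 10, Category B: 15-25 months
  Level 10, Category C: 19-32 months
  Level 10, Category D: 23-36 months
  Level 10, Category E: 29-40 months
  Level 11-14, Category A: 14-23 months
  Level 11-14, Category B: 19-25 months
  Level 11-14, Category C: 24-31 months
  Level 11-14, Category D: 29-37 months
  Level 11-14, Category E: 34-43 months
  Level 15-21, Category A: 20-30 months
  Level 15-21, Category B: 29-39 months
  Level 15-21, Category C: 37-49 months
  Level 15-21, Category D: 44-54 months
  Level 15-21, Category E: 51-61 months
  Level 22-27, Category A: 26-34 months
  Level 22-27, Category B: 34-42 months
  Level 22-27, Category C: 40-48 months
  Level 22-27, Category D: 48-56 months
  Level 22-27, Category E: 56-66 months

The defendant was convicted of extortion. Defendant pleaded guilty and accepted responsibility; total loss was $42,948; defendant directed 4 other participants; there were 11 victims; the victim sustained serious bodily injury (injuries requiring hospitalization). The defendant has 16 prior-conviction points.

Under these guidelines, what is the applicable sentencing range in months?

Base offense level for extortion: 9.
§1 applies: 9 + 3 = 12.
§2 applies: 12 − 2 = 10.
§4 applies (level before this adjustment is 10 < 14, so +2): 10 + 2 = 12.
§5 applies (level before this adjustment is 12 ≥ 4, so +3): 12 + 3 = 15.
§6 applies: 15 + 3 = 18.
Final offense level: 18.
Criminal history: 16 prior points → Category D (9-16).
Level 18 falls in the 15-21 band.
Grid: Level 15-21 × Category D = 44-54 months.

44-54 months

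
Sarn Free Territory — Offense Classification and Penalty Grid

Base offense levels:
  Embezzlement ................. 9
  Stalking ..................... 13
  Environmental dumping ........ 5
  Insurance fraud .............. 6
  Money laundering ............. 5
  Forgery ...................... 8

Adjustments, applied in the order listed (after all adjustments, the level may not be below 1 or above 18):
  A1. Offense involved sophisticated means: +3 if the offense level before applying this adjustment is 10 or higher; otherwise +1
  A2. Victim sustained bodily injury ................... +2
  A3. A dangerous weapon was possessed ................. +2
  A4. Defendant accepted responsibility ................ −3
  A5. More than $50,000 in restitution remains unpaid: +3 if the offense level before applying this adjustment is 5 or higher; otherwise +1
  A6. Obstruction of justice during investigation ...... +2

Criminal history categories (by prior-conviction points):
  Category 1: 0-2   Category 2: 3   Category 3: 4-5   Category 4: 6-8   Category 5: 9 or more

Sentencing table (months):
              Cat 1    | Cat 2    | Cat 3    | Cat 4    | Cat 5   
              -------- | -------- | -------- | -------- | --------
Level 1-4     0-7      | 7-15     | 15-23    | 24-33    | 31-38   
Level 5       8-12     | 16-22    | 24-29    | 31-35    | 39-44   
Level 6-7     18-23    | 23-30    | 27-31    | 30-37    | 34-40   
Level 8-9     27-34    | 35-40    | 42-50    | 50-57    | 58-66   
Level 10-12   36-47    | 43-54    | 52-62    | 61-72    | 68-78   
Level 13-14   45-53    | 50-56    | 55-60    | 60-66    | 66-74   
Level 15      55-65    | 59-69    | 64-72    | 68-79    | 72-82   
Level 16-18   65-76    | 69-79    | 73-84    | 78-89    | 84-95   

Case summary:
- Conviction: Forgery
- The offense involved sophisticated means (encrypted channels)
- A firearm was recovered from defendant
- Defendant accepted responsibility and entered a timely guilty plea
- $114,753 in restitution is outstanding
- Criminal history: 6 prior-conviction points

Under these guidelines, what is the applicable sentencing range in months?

61-72 months

Base offense level for forgery: 8.
A1 applies (level before this adjustment is 8 < 10, so +1): 8 + 1 = 9.
A3 applies: 9 + 2 = 11.
A4 applies: 11 − 3 = 8.
A5 applies (level before this adjustment is 8 ≥ 5, so +3): 8 + 3 = 11.
Final offense level: 11.
Criminal history: 6 prior points → Category 4 (6-8).
Level 11 falls in the 10-12 band.
Grid: Level 10-12 × Category 4 = 61-72 months.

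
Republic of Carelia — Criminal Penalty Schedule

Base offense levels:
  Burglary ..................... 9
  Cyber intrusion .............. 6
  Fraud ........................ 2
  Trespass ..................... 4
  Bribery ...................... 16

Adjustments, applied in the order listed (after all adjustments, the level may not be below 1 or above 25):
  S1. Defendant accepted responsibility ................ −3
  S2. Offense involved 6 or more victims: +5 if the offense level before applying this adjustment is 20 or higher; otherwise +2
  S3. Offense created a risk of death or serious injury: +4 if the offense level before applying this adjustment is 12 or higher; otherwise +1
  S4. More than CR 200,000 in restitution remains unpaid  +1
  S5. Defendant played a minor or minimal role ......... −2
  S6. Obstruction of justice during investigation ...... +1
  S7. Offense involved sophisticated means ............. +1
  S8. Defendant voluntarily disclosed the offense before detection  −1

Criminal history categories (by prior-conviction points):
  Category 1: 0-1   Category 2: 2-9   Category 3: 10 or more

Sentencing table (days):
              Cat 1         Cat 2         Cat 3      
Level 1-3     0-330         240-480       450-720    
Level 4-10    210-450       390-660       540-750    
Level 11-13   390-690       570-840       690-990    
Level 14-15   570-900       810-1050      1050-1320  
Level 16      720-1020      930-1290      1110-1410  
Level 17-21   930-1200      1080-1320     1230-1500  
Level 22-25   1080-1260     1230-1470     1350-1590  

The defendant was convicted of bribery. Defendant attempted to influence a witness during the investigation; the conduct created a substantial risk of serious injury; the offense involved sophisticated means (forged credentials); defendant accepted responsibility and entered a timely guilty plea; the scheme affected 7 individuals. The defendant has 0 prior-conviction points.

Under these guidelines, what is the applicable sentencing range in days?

Base offense level for bribery: 16.
S1 applies: 16 − 3 = 13.
S2 applies (level before this adjustment is 13 < 20, so +2): 13 + 2 = 15.
S3 applies (level before this adjustment is 15 ≥ 12, so +4): 15 + 4 = 19.
S4 does not apply.
S6 applies: 19 + 1 = 20.
S7 applies: 20 + 1 = 21.
S8 does not apply.
Final offense level: 21.
Criminal history: 0 prior points → Category 1 (0-1).
Level 21 falls in the 17-21 band.
Grid: Level 17-21 × Category 1 = 930-1200 days.

930-1200 days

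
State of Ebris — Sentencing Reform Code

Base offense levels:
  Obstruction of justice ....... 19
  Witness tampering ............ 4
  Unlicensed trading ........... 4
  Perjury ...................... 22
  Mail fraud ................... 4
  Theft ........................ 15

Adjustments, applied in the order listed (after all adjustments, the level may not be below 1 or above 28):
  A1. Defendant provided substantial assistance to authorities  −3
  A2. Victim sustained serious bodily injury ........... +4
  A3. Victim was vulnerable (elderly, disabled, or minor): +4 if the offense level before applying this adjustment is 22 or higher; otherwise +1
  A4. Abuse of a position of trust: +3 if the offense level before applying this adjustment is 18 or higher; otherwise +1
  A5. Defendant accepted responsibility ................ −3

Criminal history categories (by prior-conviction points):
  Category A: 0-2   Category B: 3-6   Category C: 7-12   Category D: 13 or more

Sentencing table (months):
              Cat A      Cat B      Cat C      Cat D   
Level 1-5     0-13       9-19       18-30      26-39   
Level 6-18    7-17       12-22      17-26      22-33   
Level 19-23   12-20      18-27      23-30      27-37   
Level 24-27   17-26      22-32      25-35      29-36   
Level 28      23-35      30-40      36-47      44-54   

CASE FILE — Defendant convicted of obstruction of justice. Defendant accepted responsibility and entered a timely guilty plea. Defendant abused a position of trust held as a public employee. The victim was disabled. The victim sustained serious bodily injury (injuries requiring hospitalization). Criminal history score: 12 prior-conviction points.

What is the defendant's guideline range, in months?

Base offense level for obstruction of justice: 19.
A2 applies: 19 + 4 = 23.
A3 applies (level before this adjustment is 23 ≥ 22, so +4): 23 + 4 = 27.
A4 applies (level before this adjustment is 27 ≥ 18, so +3): 27 + 3 = 30.
A5 applies: 30 − 3 = 27.
Final offense level: 27.
Criminal history: 12 prior points → Category C (7-12).
Level 27 falls in the 24-27 band.
Grid: Level 24-27 × Category C = 25-35 months.

25-35 months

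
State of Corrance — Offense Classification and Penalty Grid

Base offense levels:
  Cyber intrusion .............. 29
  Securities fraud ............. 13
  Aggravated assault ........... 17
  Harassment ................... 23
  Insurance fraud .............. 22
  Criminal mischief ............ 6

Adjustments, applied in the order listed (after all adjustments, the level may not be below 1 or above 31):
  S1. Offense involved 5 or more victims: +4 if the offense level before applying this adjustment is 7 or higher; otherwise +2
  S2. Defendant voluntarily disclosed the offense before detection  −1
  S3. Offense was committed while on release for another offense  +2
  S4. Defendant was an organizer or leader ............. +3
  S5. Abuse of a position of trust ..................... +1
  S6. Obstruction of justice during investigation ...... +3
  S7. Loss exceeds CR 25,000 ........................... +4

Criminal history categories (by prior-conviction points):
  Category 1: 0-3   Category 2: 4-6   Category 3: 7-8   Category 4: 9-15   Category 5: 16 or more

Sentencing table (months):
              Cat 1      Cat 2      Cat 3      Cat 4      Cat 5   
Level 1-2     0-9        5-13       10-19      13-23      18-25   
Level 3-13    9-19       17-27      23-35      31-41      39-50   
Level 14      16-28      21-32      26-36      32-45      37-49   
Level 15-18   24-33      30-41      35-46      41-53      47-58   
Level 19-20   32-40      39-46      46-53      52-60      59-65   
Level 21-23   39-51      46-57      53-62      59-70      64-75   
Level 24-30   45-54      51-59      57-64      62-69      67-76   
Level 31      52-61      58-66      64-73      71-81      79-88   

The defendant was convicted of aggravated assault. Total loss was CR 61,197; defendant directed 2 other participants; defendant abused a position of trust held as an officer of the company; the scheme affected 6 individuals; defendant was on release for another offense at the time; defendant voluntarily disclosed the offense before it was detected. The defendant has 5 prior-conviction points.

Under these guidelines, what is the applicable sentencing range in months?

51-59 months

Base offense level for aggravated assault: 17.
S1 applies (level before this adjustment is 17 ≥ 7, so +4): 17 + 4 = 21.
S2 applies: 21 − 1 = 20.
S3 applies: 20 + 2 = 22.
S4 applies: 22 + 3 = 25.
S5 applies: 25 + 1 = 26.
S7 applies: 26 + 4 = 30.
Final offense level: 30.
Criminal history: 5 prior points → Category 2 (4-6).
Level 30 falls in the 24-30 band.
Grid: Level 24-30 × Category 2 = 51-59 months.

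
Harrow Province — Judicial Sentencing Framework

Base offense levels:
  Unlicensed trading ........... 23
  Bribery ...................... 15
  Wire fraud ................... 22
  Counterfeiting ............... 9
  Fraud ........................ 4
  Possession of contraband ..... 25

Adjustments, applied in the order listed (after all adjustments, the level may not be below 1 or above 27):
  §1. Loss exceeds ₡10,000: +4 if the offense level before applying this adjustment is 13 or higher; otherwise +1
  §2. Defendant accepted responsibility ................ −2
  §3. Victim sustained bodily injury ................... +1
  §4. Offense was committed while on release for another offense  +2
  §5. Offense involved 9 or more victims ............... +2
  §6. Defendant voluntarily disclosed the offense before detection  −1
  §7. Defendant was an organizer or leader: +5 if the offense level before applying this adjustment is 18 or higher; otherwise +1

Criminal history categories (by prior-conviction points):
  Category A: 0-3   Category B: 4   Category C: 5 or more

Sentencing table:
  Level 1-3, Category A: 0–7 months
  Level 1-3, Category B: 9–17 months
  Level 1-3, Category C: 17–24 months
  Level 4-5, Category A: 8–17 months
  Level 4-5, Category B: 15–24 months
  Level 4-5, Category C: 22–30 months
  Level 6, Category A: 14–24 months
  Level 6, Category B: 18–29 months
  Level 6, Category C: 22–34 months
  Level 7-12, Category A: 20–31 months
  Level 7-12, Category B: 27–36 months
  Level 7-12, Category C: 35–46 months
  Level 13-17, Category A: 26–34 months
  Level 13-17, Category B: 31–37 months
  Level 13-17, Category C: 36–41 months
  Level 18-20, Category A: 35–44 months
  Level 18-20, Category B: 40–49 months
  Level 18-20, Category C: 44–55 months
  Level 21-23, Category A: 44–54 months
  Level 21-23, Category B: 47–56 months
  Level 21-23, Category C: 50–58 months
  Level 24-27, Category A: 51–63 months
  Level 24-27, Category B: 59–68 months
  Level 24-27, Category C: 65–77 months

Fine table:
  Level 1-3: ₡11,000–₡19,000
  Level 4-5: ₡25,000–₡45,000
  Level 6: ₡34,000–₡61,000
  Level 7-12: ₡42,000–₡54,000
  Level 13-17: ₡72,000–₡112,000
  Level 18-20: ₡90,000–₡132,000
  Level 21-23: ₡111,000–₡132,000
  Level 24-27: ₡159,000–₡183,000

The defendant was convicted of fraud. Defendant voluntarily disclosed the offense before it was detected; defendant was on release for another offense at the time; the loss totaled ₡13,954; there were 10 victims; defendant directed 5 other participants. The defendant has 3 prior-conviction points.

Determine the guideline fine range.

Base offense level for fraud: 4.
§1 applies (level before this adjustment is 4 < 13, so +1): 4 + 1 = 5.
§2 does not apply.
§4 applies: 5 + 2 = 7.
§5 applies: 7 + 2 = 9.
§6 applies: 9 − 1 = 8.
§7 applies (level before this adjustment is 8 < 18, so +1): 8 + 1 = 9.
Final offense level: 9.
Level 9 falls in the 7-12 band.
Fine table: Level 7-12 → ₡42,000–₡54,000.

₡42,000–₡54,000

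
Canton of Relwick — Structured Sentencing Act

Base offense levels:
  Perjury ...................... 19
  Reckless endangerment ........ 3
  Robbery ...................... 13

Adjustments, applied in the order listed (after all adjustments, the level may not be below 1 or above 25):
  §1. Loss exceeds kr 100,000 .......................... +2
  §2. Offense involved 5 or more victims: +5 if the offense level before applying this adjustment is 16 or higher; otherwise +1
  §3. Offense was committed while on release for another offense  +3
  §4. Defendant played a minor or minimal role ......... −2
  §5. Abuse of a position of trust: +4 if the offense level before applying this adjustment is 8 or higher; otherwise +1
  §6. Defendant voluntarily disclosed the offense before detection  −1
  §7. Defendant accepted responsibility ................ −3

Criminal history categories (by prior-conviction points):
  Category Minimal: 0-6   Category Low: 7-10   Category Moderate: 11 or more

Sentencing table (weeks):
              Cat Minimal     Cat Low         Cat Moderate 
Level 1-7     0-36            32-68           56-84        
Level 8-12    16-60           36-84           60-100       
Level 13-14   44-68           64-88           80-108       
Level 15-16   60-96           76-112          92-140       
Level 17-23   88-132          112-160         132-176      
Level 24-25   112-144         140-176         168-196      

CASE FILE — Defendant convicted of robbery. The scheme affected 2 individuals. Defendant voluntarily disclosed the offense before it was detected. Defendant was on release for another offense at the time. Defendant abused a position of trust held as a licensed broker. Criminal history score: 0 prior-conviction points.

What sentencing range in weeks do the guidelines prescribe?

Base offense level for robbery: 13.
§1 does not apply.
§3 applies: 13 + 3 = 16.
§5 applies (level before this adjustment is 16 ≥ 8, so +4): 16 + 4 = 20.
§6 applies: 20 − 1 = 19.
Final offense level: 19.
Criminal history: 0 prior points → Category Minimal (0-6).
Level 19 falls in the 17-23 band.
Grid: Level 17-23 × Category Minimal = 88-132 weeks.

88-132 weeks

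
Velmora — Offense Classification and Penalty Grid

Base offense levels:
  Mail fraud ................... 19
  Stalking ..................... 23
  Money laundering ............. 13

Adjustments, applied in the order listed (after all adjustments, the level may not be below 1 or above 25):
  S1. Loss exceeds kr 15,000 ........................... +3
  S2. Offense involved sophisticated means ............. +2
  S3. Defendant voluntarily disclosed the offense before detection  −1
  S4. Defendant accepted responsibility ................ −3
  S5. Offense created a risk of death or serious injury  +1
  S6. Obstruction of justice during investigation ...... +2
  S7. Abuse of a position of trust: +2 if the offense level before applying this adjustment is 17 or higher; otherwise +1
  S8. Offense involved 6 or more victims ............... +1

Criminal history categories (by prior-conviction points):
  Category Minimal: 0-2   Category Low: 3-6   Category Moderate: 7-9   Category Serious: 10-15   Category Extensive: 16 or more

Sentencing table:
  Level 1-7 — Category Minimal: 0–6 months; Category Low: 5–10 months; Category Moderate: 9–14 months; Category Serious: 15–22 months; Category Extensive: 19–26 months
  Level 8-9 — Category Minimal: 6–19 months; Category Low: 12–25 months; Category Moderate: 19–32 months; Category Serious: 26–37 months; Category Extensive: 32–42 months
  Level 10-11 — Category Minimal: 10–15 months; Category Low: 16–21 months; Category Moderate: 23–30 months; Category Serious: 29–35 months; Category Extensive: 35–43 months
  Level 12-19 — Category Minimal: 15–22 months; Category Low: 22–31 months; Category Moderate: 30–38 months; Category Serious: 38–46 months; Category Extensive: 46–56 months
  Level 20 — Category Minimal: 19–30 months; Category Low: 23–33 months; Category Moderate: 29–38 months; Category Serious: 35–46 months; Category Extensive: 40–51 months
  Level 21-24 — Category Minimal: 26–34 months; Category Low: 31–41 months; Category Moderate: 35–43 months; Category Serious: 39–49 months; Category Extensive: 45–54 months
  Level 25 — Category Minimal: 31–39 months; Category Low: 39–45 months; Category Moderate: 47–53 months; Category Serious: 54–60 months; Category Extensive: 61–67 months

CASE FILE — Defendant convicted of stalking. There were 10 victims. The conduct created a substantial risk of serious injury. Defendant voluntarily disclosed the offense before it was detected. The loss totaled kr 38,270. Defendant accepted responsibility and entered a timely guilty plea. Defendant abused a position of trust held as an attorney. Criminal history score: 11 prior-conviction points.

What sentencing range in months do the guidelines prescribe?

54-60 months

Base offense level for stalking: 23.
S1 applies: 23 + 3 = 26.
S2 does not apply.
S3 applies: 26 − 1 = 25.
S4 applies: 25 − 3 = 22.
S5 applies: 22 + 1 = 23.
S7 applies (level before this adjustment is 23 ≥ 17, so +2): 23 + 2 = 25.
S8 applies: 25 + 1 = 26.
Level 26 exceeds the maximum of 25; capped at 25.
Final offense level: 25.
Criminal history: 11 prior points → Category Serious (10-15).
Level 25 falls in the 25 band.
Grid: Level 25 × Category Serious = 54-60 months.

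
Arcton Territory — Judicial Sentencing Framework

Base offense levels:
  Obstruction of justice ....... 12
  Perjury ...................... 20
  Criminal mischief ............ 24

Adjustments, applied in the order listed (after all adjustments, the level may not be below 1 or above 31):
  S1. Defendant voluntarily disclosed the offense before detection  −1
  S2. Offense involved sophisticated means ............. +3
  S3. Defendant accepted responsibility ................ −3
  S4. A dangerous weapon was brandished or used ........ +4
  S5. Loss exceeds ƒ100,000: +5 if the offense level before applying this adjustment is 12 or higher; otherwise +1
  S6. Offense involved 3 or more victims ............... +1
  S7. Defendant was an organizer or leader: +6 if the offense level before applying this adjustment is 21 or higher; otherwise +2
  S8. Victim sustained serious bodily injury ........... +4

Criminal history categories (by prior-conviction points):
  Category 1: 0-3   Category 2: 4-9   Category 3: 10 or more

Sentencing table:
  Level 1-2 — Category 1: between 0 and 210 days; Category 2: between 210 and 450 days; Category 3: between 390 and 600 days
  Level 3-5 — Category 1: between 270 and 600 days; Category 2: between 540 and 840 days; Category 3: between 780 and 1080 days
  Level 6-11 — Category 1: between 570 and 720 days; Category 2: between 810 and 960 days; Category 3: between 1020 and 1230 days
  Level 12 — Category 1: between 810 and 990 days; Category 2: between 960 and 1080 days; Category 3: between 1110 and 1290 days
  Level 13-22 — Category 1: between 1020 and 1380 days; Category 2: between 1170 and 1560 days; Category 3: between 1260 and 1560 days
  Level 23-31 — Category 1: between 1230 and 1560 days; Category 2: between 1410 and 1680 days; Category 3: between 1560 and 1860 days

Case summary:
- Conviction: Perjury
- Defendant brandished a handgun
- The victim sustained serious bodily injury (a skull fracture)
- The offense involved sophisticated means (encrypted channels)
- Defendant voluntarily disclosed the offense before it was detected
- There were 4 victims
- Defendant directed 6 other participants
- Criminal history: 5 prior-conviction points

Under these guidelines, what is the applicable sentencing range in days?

1410-1680 days

Base offense level for perjury: 20.
S1 applies: 20 − 1 = 19.
S2 applies: 19 + 3 = 22.
S3 does not apply.
S4 applies: 22 + 4 = 26.
S5 does not apply.
S6 applies: 26 + 1 = 27.
S7 applies (level before this adjustment is 27 ≥ 21, so +6): 27 + 6 = 33.
S8 applies: 33 + 4 = 37.
Level 37 exceeds the maximum of 31; capped at 31.
Final offense level: 31.
Criminal history: 5 prior points → Category 2 (4-9).
Level 31 falls in the 23-31 band.
Grid: Level 23-31 × Category 2 = 1410-1680 days.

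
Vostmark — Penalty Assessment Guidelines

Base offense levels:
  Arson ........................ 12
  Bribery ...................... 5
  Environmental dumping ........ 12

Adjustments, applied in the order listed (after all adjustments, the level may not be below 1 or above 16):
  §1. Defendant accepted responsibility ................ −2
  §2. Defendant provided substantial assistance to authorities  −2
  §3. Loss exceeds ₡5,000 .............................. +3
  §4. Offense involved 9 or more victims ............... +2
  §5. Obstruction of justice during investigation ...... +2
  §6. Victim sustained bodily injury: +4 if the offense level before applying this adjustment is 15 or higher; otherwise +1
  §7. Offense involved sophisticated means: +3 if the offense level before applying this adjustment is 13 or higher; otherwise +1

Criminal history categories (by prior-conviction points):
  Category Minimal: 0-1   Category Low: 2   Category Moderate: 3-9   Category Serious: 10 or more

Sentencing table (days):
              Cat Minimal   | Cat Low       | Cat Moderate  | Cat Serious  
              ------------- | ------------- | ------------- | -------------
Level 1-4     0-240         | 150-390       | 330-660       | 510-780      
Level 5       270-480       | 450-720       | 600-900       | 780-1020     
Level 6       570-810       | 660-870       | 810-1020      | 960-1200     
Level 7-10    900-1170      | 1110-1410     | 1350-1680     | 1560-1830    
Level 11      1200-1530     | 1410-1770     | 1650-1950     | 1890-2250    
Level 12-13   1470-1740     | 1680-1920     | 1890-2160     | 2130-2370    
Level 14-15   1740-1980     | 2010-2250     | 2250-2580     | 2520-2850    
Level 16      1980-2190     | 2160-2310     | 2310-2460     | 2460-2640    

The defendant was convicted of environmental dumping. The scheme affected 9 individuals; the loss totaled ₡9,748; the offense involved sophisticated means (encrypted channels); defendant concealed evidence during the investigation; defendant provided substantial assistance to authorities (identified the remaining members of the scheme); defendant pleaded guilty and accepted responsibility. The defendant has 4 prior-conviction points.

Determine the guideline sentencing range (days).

Base offense level for environmental dumping: 12.
§1 applies: 12 − 2 = 10.
§2 applies: 10 − 2 = 8.
§3 applies: 8 + 3 = 11.
§4 applies: 11 + 2 = 13.
§5 applies: 13 + 2 = 15.
§7 applies (level before this adjustment is 15 ≥ 13, so +3): 15 + 3 = 18.
Level 18 exceeds the maximum of 16; capped at 16.
Final offense level: 16.
Criminal history: 4 prior points → Category Moderate (3-9).
Level 16 falls in the 16 band.
Grid: Level 16 × Category Moderate = 2310-2460 days.

2310-2460 days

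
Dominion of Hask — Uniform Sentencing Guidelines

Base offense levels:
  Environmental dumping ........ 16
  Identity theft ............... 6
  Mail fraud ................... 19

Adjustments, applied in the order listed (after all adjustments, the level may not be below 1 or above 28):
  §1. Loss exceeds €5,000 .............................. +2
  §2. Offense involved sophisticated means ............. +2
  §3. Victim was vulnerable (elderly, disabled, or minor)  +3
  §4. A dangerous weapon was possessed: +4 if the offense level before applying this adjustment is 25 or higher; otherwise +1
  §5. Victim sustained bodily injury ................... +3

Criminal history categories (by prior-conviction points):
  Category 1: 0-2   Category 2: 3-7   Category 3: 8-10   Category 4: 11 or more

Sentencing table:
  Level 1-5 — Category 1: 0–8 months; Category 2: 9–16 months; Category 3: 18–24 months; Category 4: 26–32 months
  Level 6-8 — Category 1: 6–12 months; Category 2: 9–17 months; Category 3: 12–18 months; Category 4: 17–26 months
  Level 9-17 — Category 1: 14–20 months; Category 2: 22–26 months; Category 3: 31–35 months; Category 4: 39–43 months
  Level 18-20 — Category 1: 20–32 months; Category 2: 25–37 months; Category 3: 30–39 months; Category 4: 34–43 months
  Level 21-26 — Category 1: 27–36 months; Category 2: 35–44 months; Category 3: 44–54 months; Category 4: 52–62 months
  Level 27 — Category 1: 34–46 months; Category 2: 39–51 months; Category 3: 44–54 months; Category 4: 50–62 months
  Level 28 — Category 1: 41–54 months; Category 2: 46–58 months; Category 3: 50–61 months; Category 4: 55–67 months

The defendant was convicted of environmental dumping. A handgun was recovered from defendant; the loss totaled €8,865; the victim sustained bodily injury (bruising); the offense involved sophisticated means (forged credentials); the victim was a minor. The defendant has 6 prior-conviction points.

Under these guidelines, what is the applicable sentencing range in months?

Base offense level for environmental dumping: 16.
§1 applies: 16 + 2 = 18.
§2 applies: 18 + 2 = 20.
§3 applies: 20 + 3 = 23.
§4 applies (level before this adjustment is 23 < 25, so +1): 23 + 1 = 24.
§5 applies: 24 + 3 = 27.
Final offense level: 27.
Criminal history: 6 prior points → Category 2 (3-7).
Level 27 falls in the 27 band.
Grid: Level 27 × Category 2 = 39-51 months.

39-51 months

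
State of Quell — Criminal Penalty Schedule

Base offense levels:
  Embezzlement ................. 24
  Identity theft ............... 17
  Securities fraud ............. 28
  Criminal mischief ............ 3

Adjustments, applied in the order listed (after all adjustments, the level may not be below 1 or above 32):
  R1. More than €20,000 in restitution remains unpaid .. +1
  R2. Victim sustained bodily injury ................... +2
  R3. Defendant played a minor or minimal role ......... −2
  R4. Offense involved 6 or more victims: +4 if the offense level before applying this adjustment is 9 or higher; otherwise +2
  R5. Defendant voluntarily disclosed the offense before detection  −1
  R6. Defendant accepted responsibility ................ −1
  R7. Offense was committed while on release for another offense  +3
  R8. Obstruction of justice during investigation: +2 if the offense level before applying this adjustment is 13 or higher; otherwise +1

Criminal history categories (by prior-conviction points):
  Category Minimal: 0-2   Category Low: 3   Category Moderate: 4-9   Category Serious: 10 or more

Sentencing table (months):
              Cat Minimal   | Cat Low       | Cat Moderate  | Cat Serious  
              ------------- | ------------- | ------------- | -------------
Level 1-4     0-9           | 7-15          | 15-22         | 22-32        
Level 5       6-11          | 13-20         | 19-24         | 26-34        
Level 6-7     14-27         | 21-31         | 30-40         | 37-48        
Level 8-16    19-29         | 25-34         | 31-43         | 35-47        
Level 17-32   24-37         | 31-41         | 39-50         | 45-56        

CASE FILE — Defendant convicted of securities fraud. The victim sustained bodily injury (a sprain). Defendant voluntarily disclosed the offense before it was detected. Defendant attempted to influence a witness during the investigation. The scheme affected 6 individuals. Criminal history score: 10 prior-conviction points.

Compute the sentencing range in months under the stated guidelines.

45-56 months

Base offense level for securities fraud: 28.
R2 applies: 28 + 2 = 30.
R3 does not apply.
R4 applies (level before this adjustment is 30 ≥ 9, so +4): 30 + 4 = 34.
R5 applies: 34 − 1 = 33.
R6 does not apply.
R8 applies (level before this adjustment is 33 ≥ 13, so +2): 33 + 2 = 35.
Level 35 exceeds the maximum of 32; capped at 32.
Final offense level: 32.
Criminal history: 10 prior points → Category Serious (10+).
Level 32 falls in the 17-32 band.
Grid: Level 17-32 × Category Serious = 45-56 months.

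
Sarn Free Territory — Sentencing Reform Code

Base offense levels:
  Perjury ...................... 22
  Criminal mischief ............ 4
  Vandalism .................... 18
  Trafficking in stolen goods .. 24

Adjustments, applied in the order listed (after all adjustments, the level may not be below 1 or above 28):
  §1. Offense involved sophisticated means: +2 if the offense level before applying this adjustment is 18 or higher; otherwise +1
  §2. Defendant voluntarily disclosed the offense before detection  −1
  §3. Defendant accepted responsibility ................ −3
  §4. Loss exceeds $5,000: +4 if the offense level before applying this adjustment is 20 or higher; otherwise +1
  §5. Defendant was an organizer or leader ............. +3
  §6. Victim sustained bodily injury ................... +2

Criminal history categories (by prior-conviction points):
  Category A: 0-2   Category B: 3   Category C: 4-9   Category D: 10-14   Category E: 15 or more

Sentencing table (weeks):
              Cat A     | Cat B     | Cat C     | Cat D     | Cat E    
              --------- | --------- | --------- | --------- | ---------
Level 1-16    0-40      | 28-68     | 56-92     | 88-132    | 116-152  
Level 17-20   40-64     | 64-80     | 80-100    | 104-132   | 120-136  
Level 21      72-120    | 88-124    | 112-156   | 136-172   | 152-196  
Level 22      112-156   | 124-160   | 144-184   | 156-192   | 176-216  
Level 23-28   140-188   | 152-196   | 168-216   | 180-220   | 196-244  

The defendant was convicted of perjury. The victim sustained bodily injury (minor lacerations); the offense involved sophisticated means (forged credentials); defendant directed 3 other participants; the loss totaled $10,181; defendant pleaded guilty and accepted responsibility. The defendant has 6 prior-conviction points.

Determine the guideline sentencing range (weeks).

Base offense level for perjury: 22.
§1 applies (level before this adjustment is 22 ≥ 18, so +2): 22 + 2 = 24.
§3 applies: 24 − 3 = 21.
§4 applies (level before this adjustment is 21 ≥ 20, so +4): 21 + 4 = 25.
§5 applies: 25 + 3 = 28.
§6 applies: 28 + 2 = 30.
Level 30 exceeds the maximum of 28; capped at 28.
Final offense level: 28.
Criminal history: 6 prior points → Category C (4-9).
Level 28 falls in the 23-28 band.
Grid: Level 23-28 × Category C = 168-216 weeks.

168-216 weeks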